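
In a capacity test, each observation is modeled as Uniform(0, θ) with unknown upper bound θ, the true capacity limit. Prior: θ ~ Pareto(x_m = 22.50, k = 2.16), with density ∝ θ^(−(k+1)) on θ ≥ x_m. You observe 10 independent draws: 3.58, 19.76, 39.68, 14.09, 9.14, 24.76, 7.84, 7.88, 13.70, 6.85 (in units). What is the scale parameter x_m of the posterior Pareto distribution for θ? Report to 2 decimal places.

A Pareto(scale x_m, shape k) prior on the upper bound θ of Uniform(0, θ) is conjugate: posterior is Pareto(max(x_m, max xᵢ), k + n).
Sample maximum = 39.68; prior scale x_m = 22.50 → posterior scale = max = 39.68.
Posterior shape = 2.16 + 10 = 12.16.
Posterior scale x_m = 39.68.

39.68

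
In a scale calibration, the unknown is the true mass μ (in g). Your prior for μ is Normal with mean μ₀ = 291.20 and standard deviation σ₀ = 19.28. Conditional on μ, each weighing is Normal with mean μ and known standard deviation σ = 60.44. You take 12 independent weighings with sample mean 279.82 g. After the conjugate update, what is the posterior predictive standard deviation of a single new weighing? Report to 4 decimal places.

For Normal data with known variance σ², a Normal(μ₀, σ₀²) prior on μ is conjugate. Posterior precision = 1/σ₀² + n/σ²; posterior mean is the precision-weighted average of μ₀ and x̄.
σ₀² = 19.28² = 371.7184, σ² = 60.44² = 3652.9936; σ² + n·σ₀² = 3652.9936 + 12·371.7184 = 8113.6144.
Posterior precision = 1/σ₀² + n/σ² = 1/371.7184 + 12/3652.9936 = (σ² + n·σ₀²)/(σ₀²σ²) = 8113.6144/(371.7184·3652.9936); posterior variance σₙ² = σ₀²σ²/(σ² + n·σ₀²) = 371.7184·3652.9936/8113.6144 = 167.358821.
Predictive variance for one new observation = σₙ² + σ² = 371.7184·3652.9936/8113.6144 + 3652.9936 = σ²·(σ₀² + 8113.6144)/8113.6144 = 3652.9936·8485.3328/8113.6144 = 3820.352421; SD = √(3652.9936·8485.3328/8113.6144) = 61.8090.

61.8090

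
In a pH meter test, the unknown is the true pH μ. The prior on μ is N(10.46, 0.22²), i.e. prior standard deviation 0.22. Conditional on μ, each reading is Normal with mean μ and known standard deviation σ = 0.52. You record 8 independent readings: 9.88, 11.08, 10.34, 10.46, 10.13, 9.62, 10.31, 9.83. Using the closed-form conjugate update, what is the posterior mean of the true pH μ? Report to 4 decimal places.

For Normal data with known variance σ², a Normal(μ₀, σ₀²) prior on μ is conjugate. Posterior precision = 1/σ₀² + n/σ²; posterior mean is the precision-weighted average of μ₀ and x̄.
Σxᵢ = 9.88 + 11.08 + 10.34 + 10.46 + 10.13 + 9.62 + 10.31 + 9.83 = 81.65, so n·x̄ = 81.65.
σ₀² = 0.22² = 0.0484, σ² = 0.52² = 0.2704; σ² + n·σ₀² = 0.2704 + 8·0.0484 = 0.6576.
Posterior mean = (μ₀/σ₀² + n·x̄/σ²)/(1/σ₀² + n/σ²) = (σ²·μ₀ + σ₀²·n·x̄)/(σ² + n·σ₀²) = (0.2704·10.46 + 0.0484·81.65)/0.6576 = 6.780244/0.6576 = 10.3106.

10.3106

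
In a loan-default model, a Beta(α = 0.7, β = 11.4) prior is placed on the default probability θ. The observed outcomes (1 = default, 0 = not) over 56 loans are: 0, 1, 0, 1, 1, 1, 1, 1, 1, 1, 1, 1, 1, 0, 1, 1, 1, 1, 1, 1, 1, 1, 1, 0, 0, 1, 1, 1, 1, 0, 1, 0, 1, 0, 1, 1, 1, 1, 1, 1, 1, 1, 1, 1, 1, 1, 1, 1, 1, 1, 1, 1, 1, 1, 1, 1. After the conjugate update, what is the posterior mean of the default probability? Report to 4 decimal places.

The Beta prior is conjugate to a Binomial/Bernoulli likelihood; the update adds successes to α and failures to β.
Posterior: Beta(α+k, β+n−k) = Beta(0.7+48, 11.4+8) = Beta(48.7, 19.4).
Posterior mean = α/(α+β) = 48.7/68.1 = 0.7151.

0.7151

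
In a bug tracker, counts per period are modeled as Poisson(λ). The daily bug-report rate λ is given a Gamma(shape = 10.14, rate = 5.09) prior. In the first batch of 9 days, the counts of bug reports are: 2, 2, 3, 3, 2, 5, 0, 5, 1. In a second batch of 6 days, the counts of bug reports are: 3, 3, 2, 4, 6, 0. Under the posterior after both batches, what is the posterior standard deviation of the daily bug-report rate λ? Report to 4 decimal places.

With a Gamma(shape α, rate β) prior, the Poisson likelihood is conjugate: the posterior is Gamma(α + ΣXᵢ, β + n).
Batch 1: sum of counts S = 23 over n = 9 days.
After batch 1: Gamma(α+S, β+n) = Gamma(10.14+23, 5.09+9) = Gamma(33.14, 14.09).
Batch 2: sum of counts S = 18 over n = 6 days.
After batch 2: Gamma(α+S, β+n) = Gamma(33.14+18, 14.09+6) = Gamma(51.14, 20.09).
SD = √α/β = √51.14/20.09 = 0.3560.

0.3560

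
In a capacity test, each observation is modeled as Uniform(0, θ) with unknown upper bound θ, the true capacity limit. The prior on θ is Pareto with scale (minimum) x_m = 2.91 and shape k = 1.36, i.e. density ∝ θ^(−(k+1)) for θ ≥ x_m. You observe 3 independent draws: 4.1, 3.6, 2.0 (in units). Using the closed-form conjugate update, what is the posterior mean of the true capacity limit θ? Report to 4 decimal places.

5.3202

A Pareto(scale x_m, shape k) prior on the upper bound θ of Uniform(0, θ) is conjugate: posterior is Pareto(max(x_m, max xᵢ), k + n).
Sample maximum = 4.1; prior scale x_m = 2.91 → posterior scale = max = 4.10.
Posterior shape = 1.36 + 3 = 4.36.
E[θ|data] = k·x_m/(k−1) = 4.36·4.10/3.36 = 5.3202.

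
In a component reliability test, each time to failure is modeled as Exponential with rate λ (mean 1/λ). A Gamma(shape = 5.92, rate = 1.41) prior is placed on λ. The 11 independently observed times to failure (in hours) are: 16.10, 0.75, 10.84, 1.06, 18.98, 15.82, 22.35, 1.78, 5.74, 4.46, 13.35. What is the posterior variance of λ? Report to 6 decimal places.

0.001334

With a Gamma(shape α, rate β) prior on the exponential rate λ, the posterior after n observations with total T = Σxᵢ is Gamma(α+n, β+T).
Sum of observations T = 111.23 hours; n = 11.
Posterior: Gamma(5.92+11, 1.41+111.23) = Gamma(16.92, 112.64).
Var = α/β² = 0.001334.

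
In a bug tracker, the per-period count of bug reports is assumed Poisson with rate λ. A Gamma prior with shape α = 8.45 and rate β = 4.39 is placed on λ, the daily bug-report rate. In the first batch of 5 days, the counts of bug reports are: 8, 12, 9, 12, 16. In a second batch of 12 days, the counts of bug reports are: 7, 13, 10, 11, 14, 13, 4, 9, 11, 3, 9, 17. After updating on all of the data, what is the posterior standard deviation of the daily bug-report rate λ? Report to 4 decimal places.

0.6384

With a Gamma(shape α, rate β) prior, the Poisson likelihood is conjugate: the posterior is Gamma(α + ΣXᵢ, β + n).
Batch 1: sum of counts S = 57 over n = 5 days.
After batch 1: Gamma(α+S, β+n) = Gamma(8.45+57, 4.39+5) = Gamma(65.45, 9.39).
Batch 2: sum of counts S = 121 over n = 12 days.
After batch 2: Gamma(α+S, β+n) = Gamma(65.45+121, 9.39+12) = Gamma(186.45, 21.39).
SD = √α/β = √186.45/21.39 = 0.6384.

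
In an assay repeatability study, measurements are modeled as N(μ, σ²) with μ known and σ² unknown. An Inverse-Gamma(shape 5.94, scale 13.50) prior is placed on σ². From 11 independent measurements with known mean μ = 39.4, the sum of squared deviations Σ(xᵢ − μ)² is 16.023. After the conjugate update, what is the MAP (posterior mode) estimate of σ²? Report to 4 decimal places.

With known mean μ and an Inverse-Gamma(α, β) prior on σ², the Normal likelihood is conjugate: posterior is Inv-Gamma(α + n/2, β + Σ(xᵢ−μ)²/2).
Posterior: Inv-Gamma(5.94 + 11/2, 13.50 + 16.023/2) = Inv-Gamma(11.44, 21.5115).
Mode = β/(α+1) = 21.5115/12.44 = 1.7292.

1.7292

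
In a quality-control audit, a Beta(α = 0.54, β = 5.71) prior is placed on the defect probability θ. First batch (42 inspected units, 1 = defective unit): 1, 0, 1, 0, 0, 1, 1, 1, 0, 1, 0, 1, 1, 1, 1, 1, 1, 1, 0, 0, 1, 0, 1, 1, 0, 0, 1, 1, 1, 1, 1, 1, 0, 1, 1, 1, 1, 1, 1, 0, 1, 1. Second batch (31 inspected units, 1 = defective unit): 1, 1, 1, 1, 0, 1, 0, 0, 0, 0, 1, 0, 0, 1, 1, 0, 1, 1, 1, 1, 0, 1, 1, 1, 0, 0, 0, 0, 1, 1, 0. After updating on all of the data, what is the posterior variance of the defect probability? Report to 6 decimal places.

The Beta prior is conjugate to a Binomial/Bernoulli likelihood; the update adds successes to α and failures to β.
After batch 1: Beta(0.54+30, 5.71+12) = Beta(30.54, 17.71).
After batch 2: Beta(30.54+17, 17.71+14) = Beta(47.54, 31.71).
Var = αβ/((α+β)²(α+β+1)) = 47.54·31.71/(79.25²·80.25) = 0.002991.

0.002991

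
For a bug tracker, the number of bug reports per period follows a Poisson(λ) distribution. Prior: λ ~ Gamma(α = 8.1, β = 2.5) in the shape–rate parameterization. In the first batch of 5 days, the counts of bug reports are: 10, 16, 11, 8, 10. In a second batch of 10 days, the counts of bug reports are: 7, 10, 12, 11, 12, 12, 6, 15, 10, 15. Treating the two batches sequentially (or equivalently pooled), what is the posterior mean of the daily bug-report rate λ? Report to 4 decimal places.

9.8914

With a Gamma(shape α, rate β) prior, the Poisson likelihood is conjugate: the posterior is Gamma(α + ΣXᵢ, β + n).
Batch 1: sum of counts S = 55 over n = 5 days.
After batch 1: Gamma(α+S, β+n) = Gamma(8.1+55, 2.5+5) = Gamma(63.1, 7.5).
Batch 2: sum of counts S = 110 over n = 10 days.
After batch 2: Gamma(α+S, β+n) = Gamma(63.1+110, 7.5+10) = Gamma(173.1, 17.5).
Posterior mean = α/β = 173.1/17.5 = 9.8914.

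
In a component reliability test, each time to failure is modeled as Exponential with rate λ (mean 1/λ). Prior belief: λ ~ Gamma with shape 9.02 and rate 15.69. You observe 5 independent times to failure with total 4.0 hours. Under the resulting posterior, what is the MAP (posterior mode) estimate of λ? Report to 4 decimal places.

0.6612

With a Gamma(shape α, rate β) prior on the exponential rate λ, the posterior after n observations with total T = Σxᵢ is Gamma(α+n, β+T).
Posterior: Gamma(9.02+5, 15.69+4.0) = Gamma(14.02, 19.69).
Mode = (α−1)/β = 0.6612.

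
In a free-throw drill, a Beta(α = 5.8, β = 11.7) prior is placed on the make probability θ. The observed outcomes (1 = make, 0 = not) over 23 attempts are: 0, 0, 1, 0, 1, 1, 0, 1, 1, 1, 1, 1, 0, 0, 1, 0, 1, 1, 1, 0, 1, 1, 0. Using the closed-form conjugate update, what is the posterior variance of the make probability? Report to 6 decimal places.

0.006021

The Beta prior is conjugate to a Binomial/Bernoulli likelihood; the update adds successes to α and failures to β.
Posterior: Beta(α+k, β+n−k) = Beta(5.8+14, 11.7+9) = Beta(19.8, 20.7).
Var = αβ/((α+β)²(α+β+1)) = 19.8·20.7/(40.5²·41.5) = 0.006021.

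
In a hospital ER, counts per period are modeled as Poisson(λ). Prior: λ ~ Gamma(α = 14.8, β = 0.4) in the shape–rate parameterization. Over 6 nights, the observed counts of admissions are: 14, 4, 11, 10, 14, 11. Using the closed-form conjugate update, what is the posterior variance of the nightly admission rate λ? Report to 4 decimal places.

With a Gamma(shape α, rate β) prior, the Poisson likelihood is conjugate: the posterior is Gamma(α + ΣXᵢ, β + n).
Sum of counts S = 64 over n = 6 nights.
Posterior: Gamma(α+S, β+n) = Gamma(14.8+64, 0.4+6) = Gamma(78.8, 6.4).
Var = α/β² = 78.8/6.4² = 1.9238.

1.9238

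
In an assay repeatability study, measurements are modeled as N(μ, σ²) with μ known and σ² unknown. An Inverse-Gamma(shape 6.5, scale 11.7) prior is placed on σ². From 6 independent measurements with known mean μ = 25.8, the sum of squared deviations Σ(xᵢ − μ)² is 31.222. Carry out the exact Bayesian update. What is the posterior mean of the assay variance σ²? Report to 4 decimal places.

With known mean μ and an Inverse-Gamma(α, β) prior on σ², the Normal likelihood is conjugate: posterior is Inv-Gamma(α + n/2, β + Σ(xᵢ−μ)²/2).
Posterior: Inv-Gamma(6.5 + 6/2, 11.7 + 31.222/2) = Inv-Gamma(9.50, 27.3110).
E[σ²|data] = β/(α−1) = 27.3110/8.50 = 3.2131.

3.2131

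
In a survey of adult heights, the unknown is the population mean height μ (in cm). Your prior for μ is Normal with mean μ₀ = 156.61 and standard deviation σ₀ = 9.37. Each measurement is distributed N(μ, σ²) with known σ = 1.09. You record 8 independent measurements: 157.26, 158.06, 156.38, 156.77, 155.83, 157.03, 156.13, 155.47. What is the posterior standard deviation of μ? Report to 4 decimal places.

0.3850

For Normal data with known variance σ², a Normal(μ₀, σ₀²) prior on μ is conjugate. Posterior precision = 1/σ₀² + n/σ²; posterior mean is the precision-weighted average of μ₀ and x̄.
σ₀² = 9.37² = 87.7969, σ² = 1.09² = 1.1881; σ² + n·σ₀² = 1.1881 + 8·87.7969 = 703.5633.
Posterior precision = 1/σ₀² + n/σ² = 1/87.7969 + 8/1.1881 = (σ² + n·σ₀²)/(σ₀²σ²) = 703.5633/(87.7969·1.1881); posterior variance σₙ² = σ₀²σ²/(σ² + n·σ₀²) = 87.7969·1.1881/703.5633 = 0.148262.
Posterior SD = √σₙ² = √(87.7969·1.1881/703.5633) = 0.3850.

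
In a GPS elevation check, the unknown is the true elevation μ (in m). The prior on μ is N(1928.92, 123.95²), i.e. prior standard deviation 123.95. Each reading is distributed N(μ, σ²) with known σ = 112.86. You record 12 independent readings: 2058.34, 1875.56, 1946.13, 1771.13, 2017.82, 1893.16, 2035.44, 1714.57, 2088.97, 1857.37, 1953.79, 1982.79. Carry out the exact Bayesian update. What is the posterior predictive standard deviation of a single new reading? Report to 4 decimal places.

117.1761

For Normal data with known variance σ², a Normal(μ₀, σ₀²) prior on μ is conjugate. Posterior precision = 1/σ₀² + n/σ²; posterior mean is the precision-weighted average of μ₀ and x̄.
σ₀² = 123.95² = 15363.6025, σ² = 112.86² = 12737.3796; σ² + n·σ₀² = 12737.3796 + 12·15363.6025 = 197100.6096.
Posterior precision = 1/σ₀² + n/σ² = 1/15363.6025 + 12/12737.3796 = (σ² + n·σ₀²)/(σ₀²σ²) = 197100.6096/(15363.6025·12737.3796); posterior variance σₙ² = σ₀²σ²/(σ² + n·σ₀²) = 15363.6025·12737.3796/197100.6096 = 992.853535.
Predictive variance for one new observation = σₙ² + σ² = 15363.6025·12737.3796/197100.6096 + 12737.3796 = σ²·(σ₀² + 197100.6096)/197100.6096 = 12737.3796·212464.2121/197100.6096 = 13730.233135; SD = √(12737.3796·212464.2121/197100.6096) = 117.1761.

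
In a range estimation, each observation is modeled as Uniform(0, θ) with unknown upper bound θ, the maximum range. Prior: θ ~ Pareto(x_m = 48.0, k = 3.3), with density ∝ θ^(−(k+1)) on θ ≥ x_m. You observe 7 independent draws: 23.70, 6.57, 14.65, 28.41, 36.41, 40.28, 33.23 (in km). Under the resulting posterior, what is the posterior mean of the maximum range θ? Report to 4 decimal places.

A Pareto(scale x_m, shape k) prior on the upper bound θ of Uniform(0, θ) is conjugate: posterior is Pareto(max(x_m, max xᵢ), k + n).
Sample maximum = 40.28; prior scale x_m = 48.0 → posterior scale = max = 48.00.
Posterior shape = 3.3 + 7 = 10.3.
E[θ|data] = k·x_m/(k−1) = 10.3·48.00/9.3 = 53.1613.

53.1613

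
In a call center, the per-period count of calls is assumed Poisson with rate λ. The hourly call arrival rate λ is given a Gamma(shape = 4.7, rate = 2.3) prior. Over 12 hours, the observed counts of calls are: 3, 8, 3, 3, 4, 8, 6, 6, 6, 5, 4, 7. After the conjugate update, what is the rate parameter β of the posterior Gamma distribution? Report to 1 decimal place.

With a Gamma(shape α, rate β) prior, the Poisson likelihood is conjugate: the posterior is Gamma(α + ΣXᵢ, β + n).
Sum of counts S = 63 over n = 12 hours.
Posterior: Gamma(α+S, β+n) = Gamma(4.7+63, 2.3+12) = Gamma(67.7, 14.3).
Posterior β = 14.3.

14.3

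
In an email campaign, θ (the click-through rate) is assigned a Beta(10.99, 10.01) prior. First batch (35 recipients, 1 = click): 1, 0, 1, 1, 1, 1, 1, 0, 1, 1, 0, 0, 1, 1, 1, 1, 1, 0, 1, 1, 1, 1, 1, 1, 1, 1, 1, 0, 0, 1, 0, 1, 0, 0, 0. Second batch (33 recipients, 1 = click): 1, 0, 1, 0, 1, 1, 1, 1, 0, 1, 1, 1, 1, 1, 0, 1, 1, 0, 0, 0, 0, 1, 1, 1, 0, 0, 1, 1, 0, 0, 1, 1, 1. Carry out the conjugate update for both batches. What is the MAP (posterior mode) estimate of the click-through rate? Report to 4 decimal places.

0.6321

The Beta prior is conjugate to a Binomial/Bernoulli likelihood; the update adds successes to α and failures to β.
After batch 1: Beta(10.99+24, 10.01+11) = Beta(34.99, 21.01).
After batch 2: Beta(34.99+21, 21.01+12) = Beta(55.99, 33.01).
Mode of Beta(a,b) for a,b>1 is (a−1)/(a+b−2) = 54.99/87.00 = 0.6321.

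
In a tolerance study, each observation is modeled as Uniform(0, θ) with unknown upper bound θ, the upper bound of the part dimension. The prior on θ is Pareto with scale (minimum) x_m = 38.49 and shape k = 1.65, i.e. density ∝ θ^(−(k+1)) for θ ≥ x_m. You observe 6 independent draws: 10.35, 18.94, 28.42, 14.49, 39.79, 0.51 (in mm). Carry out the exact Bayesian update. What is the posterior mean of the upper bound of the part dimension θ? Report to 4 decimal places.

45.7735

A Pareto(scale x_m, shape k) prior on the upper bound θ of Uniform(0, θ) is conjugate: posterior is Pareto(max(x_m, max xᵢ), k + n).
Sample maximum = 39.79; prior scale x_m = 38.49 → posterior scale = max = 39.79.
Posterior shape = 1.65 + 6 = 7.65.
E[θ|data] = k·x_m/(k−1) = 7.65·39.79/6.65 = 45.7735.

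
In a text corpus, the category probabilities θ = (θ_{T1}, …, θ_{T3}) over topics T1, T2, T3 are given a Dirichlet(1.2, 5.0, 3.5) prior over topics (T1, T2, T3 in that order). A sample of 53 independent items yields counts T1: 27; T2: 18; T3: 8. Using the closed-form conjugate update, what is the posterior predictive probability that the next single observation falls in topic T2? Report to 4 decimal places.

0.3668

The Dirichlet prior is conjugate to the Multinomial likelihood: each posterior αⱼ = prior αⱼ + observed count nⱼ.
Posterior concentration: (28.2, 23.0, 11.5), total = 62.7.
P(next = T2 | data) = α_{T2}/Σα = 0.3668.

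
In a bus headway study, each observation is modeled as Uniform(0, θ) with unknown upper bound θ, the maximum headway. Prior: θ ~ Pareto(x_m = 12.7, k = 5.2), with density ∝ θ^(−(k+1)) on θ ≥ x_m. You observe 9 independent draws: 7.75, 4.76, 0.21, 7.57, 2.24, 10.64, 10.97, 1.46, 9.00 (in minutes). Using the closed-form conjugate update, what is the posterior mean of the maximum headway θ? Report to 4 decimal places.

A Pareto(scale x_m, shape k) prior on the upper bound θ of Uniform(0, θ) is conjugate: posterior is Pareto(max(x_m, max xᵢ), k + n).
Sample maximum = 10.97; prior scale x_m = 12.7 → posterior scale = max = 12.70.
Posterior shape = 5.2 + 9 = 14.2.
E[θ|data] = k·x_m/(k−1) = 14.2·12.70/13.2 = 13.6621.

13.6621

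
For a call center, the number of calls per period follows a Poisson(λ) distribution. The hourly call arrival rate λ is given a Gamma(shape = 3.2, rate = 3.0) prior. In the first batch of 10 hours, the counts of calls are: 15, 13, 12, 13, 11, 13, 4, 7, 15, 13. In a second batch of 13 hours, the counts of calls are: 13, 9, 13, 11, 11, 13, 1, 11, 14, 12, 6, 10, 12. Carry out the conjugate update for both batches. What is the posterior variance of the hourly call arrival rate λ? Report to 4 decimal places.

With a Gamma(shape α, rate β) prior, the Poisson likelihood is conjugate: the posterior is Gamma(α + ΣXᵢ, β + n).
Batch 1: sum of counts S = 116 over n = 10 hours.
After batch 1: Gamma(α+S, β+n) = Gamma(3.2+116, 3.0+10) = Gamma(119.2, 13.0).
Batch 2: sum of counts S = 136 over n = 13 hours.
After batch 2: Gamma(α+S, β+n) = Gamma(119.2+136, 13.0+13) = Gamma(255.2, 26.0).
Var = α/β² = 255.2/26.0² = 0.3775.

0.3775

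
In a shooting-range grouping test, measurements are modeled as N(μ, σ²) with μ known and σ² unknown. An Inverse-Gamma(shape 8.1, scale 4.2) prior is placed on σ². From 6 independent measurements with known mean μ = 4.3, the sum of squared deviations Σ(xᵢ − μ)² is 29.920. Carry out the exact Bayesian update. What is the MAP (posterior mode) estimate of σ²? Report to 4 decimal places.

1.5835

With known mean μ and an Inverse-Gamma(α, β) prior on σ², the Normal likelihood is conjugate: posterior is Inv-Gamma(α + n/2, β + Σ(xᵢ−μ)²/2).
Posterior: Inv-Gamma(8.1 + 6/2, 4.2 + 29.920/2) = Inv-Gamma(11.10, 19.1600).
Mode = β/(α+1) = 19.1600/12.10 = 1.5835.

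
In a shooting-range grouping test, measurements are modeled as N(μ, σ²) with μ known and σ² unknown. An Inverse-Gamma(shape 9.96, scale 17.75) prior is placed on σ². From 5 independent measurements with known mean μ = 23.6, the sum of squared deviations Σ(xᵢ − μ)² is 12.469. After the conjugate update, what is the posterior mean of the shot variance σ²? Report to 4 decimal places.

With known mean μ and an Inverse-Gamma(α, β) prior on σ², the Normal likelihood is conjugate: posterior is Inv-Gamma(α + n/2, β + Σ(xᵢ−μ)²/2).
Posterior: Inv-Gamma(9.96 + 5/2, 17.75 + 12.469/2) = Inv-Gamma(12.46, 23.9845).
E[σ²|data] = β/(α−1) = 23.9845/11.46 = 2.0929.

2.0929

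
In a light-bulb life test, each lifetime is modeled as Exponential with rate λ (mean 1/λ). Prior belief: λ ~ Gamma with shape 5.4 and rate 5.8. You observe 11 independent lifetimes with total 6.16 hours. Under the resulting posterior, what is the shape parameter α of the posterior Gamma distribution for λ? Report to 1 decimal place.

With a Gamma(shape α, rate β) prior on the exponential rate λ, the posterior after n observations with total T = Σxᵢ is Gamma(α+n, β+T).
Posterior: Gamma(5.4+11, 5.8+6.16) = Gamma(16.4, 11.96).
Posterior α = 16.4.

16.4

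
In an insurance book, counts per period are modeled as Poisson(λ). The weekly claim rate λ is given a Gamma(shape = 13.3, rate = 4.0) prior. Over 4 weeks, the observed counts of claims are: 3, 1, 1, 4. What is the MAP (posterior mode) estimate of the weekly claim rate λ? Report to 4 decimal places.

With a Gamma(shape α, rate β) prior, the Poisson likelihood is conjugate: the posterior is Gamma(α + ΣXᵢ, β + n).
Sum of counts S = 9 over n = 4 weeks.
Posterior: Gamma(α+S, β+n) = Gamma(13.3+9, 4.0+4) = Gamma(22.3, 8.0).
Mode of Gamma(α,β) for α≥1 is (α−1)/β = 21.3/8.0 = 2.6625.

2.6625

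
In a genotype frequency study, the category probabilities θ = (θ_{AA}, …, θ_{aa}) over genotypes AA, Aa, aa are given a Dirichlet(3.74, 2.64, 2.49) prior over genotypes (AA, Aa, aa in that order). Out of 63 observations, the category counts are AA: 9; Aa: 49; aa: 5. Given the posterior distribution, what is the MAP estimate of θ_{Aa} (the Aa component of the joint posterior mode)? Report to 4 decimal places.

The Dirichlet prior is conjugate to the Multinomial likelihood: each posterior αⱼ = prior αⱼ + observed count nⱼ.
Posterior concentration: (12.74, 51.64, 7.49), total = 71.87.
Joint mode component: (α_{Aa}−1)/(Σα−K) = 50.64/68.87 = 0.7353.

0.7353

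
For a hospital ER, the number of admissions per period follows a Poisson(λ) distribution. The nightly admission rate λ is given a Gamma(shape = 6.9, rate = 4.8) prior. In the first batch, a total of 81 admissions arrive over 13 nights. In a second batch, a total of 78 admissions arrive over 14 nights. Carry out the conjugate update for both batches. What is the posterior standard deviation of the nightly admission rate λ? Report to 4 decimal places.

With a Gamma(shape α, rate β) prior, the Poisson likelihood is conjugate: the posterior is Gamma(α + ΣXᵢ, β + n).
After batch 1: Gamma(α+S, β+n) = Gamma(6.9+81, 4.8+13) = Gamma(87.9, 17.8).
After batch 2: Gamma(α+S, β+n) = Gamma(87.9+78, 17.8+14) = Gamma(165.9, 31.8).
SD = √α/β = √165.9/31.8 = 0.4050.

0.4050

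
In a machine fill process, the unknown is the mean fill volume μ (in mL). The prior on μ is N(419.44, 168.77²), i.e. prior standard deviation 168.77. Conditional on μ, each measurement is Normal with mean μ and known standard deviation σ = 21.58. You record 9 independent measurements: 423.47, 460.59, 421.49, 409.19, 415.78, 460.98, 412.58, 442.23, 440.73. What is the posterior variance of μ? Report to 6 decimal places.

51.650214

For Normal data with known variance σ², a Normal(μ₀, σ₀²) prior on μ is conjugate. Posterior precision = 1/σ₀² + n/σ²; posterior mean is the precision-weighted average of μ₀ and x̄.
σ₀² = 168.77² = 28483.3129, σ² = 21.58² = 465.6964; σ² + n·σ₀² = 465.6964 + 9·28483.3129 = 256815.5125.
Posterior precision = 1/σ₀² + n/σ² = 1/28483.3129 + 9/465.6964 = (σ² + n·σ₀²)/(σ₀²σ²) = 256815.5125/(28483.3129·465.6964); posterior variance σₙ² = σ₀²σ²/(σ² + n·σ₀²) = 28483.3129·465.6964/256815.5125 = 51.650214.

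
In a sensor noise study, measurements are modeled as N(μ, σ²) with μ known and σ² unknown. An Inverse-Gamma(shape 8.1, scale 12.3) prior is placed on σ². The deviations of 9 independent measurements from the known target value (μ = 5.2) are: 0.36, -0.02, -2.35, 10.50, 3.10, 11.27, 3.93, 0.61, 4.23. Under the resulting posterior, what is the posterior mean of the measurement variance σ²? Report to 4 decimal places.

13.3981

With known mean μ and an Inverse-Gamma(α, β) prior on σ², the Normal likelihood is conjugate: posterior is Inv-Gamma(α + n/2, β + Σ(xᵢ−μ)²/2).
Σ(xᵢ−μ)² = (0.36)² + (-0.02)² + (-2.35)² + (10.50)² + (3.10)² + (11.27)² + (3.93)² + (0.61)² + (4.23)² = 286.2353.
Posterior: Inv-Gamma(8.1 + 9/2, 12.3 + 286.2353/2) = Inv-Gamma(12.60, 155.41765).
E[σ²|data] = β/(α−1) = 155.41765/11.60 = 13.3981.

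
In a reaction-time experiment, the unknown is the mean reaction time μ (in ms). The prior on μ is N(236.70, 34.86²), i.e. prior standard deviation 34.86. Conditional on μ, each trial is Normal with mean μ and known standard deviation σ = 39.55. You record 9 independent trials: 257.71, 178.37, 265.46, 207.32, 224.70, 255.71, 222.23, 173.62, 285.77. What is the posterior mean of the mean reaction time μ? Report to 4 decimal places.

230.9248

For Normal data with known variance σ², a Normal(μ₀, σ₀²) prior on μ is conjugate. Posterior precision = 1/σ₀² + n/σ²; posterior mean is the precision-weighted average of μ₀ and x̄.
Σxᵢ = 257.71 + 178.37 + 265.46 + 207.32 + 224.70 + 255.71 + 222.23 + 173.62 + 285.77 = 2070.89, so n·x̄ = 2070.89.
σ₀² = 34.86² = 1215.2196, σ² = 39.55² = 1564.2025; σ² + n·σ₀² = 1564.2025 + 9·1215.2196 = 12501.1789.
Posterior mean = (μ₀/σ₀² + n·x̄/σ²)/(1/σ₀² + n/σ²) = (σ²·μ₀ + σ₀²·n·x̄)/(σ² + n·σ₀²) = (1564.2025·236.70 + 1215.2196·2070.89)/12501.1789 = 2886832.849194/12501.1789 = 230.9248.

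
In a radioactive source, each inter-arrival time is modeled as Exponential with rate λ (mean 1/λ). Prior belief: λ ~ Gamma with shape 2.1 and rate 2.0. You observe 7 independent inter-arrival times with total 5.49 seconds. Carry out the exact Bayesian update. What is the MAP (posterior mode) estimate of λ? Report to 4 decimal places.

With a Gamma(shape α, rate β) prior on the exponential rate λ, the posterior after n observations with total T = Σxᵢ is Gamma(α+n, β+T).
Posterior: Gamma(2.1+7, 2.0+5.49) = Gamma(9.1, 7.49).
Mode = (α−1)/β = 1.0814.

1.0814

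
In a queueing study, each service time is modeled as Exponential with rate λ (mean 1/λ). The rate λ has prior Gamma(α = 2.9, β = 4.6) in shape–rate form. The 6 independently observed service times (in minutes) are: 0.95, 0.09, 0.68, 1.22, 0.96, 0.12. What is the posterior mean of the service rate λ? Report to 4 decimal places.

1.0325

With a Gamma(shape α, rate β) prior on the exponential rate λ, the posterior after n observations with total T = Σxᵢ is Gamma(α+n, β+T).
Sum of observations T = 4.02 minutes; n = 6.
Posterior: Gamma(2.9+6, 4.6+4.02) = Gamma(8.9, 8.62).
Posterior mean of λ = α/β = 8.9/8.62 = 1.0325.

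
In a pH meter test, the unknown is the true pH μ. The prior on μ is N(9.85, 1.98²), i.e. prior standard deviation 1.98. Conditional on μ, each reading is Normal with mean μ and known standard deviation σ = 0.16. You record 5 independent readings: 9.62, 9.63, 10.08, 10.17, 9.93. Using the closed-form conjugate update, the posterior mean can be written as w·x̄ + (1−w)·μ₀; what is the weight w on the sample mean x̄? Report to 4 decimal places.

For Normal data with known variance σ², a Normal(μ₀, σ₀²) prior on μ is conjugate. Posterior precision = 1/σ₀² + n/σ²; posterior mean is the precision-weighted average of μ₀ and x̄.
σ₀² = 1.98² = 3.9204, σ² = 0.16² = 0.0256. Prior precision 1/σ₀² = 1/3.9204; data precision n/σ² = 5/0.0256.
w = (n/σ²)/(1/σ₀² + n/σ²) = n·σ₀²/(σ² + n·σ₀²) = 5·3.9204/(0.0256 + 5·3.9204) = 19.602/19.6276 = 0.9987.

0.9987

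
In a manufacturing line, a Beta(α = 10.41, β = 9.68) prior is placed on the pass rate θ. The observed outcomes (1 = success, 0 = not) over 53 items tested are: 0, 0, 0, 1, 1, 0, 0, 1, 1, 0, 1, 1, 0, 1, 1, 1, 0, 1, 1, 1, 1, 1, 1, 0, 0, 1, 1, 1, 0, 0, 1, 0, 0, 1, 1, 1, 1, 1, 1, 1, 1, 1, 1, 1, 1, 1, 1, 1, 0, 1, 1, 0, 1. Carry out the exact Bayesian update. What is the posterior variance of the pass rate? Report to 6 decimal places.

The Beta prior is conjugate to a Binomial/Bernoulli likelihood; the update adds successes to α and failures to β.
Posterior: Beta(α+k, β+n−k) = Beta(10.41+37, 9.68+16) = Beta(47.41, 25.68).
Var = αβ/((α+β)²(α+β+1)) = 47.41·25.68/(73.09²·74.09) = 0.003076.

0.003076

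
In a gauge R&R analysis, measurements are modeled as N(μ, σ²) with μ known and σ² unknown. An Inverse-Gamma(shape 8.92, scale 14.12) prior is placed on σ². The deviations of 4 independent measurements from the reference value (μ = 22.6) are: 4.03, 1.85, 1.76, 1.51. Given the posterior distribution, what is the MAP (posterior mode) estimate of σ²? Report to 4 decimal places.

2.2349

With known mean μ and an Inverse-Gamma(α, β) prior on σ², the Normal likelihood is conjugate: posterior is Inv-Gamma(α + n/2, β + Σ(xᵢ−μ)²/2).
Σ(xᵢ−μ)² = (4.03)² + (1.85)² + (1.76)² + (1.51)² = 25.0411.
Posterior: Inv-Gamma(8.92 + 4/2, 14.12 + 25.0411/2) = Inv-Gamma(10.92, 26.64055).
Mode = β/(α+1) = 26.64055/11.92 = 2.2349.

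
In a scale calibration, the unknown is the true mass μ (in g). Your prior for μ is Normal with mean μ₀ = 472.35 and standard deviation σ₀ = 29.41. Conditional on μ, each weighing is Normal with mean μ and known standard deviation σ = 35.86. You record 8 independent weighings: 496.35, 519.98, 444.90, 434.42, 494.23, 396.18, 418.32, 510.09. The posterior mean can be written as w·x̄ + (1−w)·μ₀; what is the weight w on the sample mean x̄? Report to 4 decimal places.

For Normal data with known variance σ², a Normal(μ₀, σ₀²) prior on μ is conjugate. Posterior precision = 1/σ₀² + n/σ²; posterior mean is the precision-weighted average of μ₀ and x̄.
σ₀² = 29.41² = 864.9481, σ² = 35.86² = 1285.9396. Prior precision 1/σ₀² = 1/864.9481; data precision n/σ² = 8/1285.9396.
w = (n/σ²)/(1/σ₀² + n/σ²) = n·σ₀²/(σ² + n·σ₀²) = 8·864.9481/(1285.9396 + 8·864.9481) = 6919.5848/8205.5244 = 0.8433.

0.8433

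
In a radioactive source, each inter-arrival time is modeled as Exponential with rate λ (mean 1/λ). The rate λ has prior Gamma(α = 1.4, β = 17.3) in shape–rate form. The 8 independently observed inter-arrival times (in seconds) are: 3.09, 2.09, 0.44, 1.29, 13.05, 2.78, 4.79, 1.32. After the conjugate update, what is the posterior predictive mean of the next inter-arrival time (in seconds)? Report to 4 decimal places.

5.4940

With a Gamma(shape α, rate β) prior on the exponential rate λ, the posterior after n observations with total T = Σxᵢ is Gamma(α+n, β+T).
Sum of observations T = 28.85 seconds; n = 8.
Posterior: Gamma(1.4+8, 17.3+28.85) = Gamma(9.4, 46.15).
The predictive distribution for the next observation is Lomax; its mean is β/(α−1) = 46.15/8.4 = 5.4940.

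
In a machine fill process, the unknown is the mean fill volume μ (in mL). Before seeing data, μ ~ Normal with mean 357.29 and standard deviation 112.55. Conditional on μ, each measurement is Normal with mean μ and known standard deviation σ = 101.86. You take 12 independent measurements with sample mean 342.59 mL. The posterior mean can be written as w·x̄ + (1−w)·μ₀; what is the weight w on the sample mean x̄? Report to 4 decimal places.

For Normal data with known variance σ², a Normal(μ₀, σ₀²) prior on μ is conjugate. Posterior precision = 1/σ₀² + n/σ²; posterior mean is the precision-weighted average of μ₀ and x̄.
σ₀² = 112.55² = 12667.5025, σ² = 101.86² = 10375.4596. Prior precision 1/σ₀² = 1/12667.5025; data precision n/σ² = 12/10375.4596.
w = (n/σ²)/(1/σ₀² + n/σ²) = n·σ₀²/(σ² + n·σ₀²) = 12·12667.5025/(10375.4596 + 12·12667.5025) = 152010.03/162385.4896 = 0.9361.

0.9361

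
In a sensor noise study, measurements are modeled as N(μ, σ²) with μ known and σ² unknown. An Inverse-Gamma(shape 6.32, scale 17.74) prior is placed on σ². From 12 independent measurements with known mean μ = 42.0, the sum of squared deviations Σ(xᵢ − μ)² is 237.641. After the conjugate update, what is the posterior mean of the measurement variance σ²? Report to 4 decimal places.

12.0636

With known mean μ and an Inverse-Gamma(α, β) prior on σ², the Normal likelihood is conjugate: posterior is Inv-Gamma(α + n/2, β + Σ(xᵢ−μ)²/2).
Posterior: Inv-Gamma(6.32 + 12/2, 17.74 + 237.641/2) = Inv-Gamma(12.32, 136.5605).
E[σ²|data] = β/(α−1) = 136.5605/11.32 = 12.0636.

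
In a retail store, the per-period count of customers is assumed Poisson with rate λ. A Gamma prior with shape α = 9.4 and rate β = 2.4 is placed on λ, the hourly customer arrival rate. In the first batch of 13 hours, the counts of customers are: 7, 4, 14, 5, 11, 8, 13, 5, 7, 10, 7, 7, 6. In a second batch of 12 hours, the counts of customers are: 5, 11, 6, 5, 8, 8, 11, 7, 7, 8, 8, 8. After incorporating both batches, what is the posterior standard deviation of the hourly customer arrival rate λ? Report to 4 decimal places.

0.5231

With a Gamma(shape α, rate β) prior, the Poisson likelihood is conjugate: the posterior is Gamma(α + ΣXᵢ, β + n).
Batch 1: sum of counts S = 104 over n = 13 hours.
After batch 1: Gamma(α+S, β+n) = Gamma(9.4+104, 2.4+13) = Gamma(113.4, 15.4).
Batch 2: sum of counts S = 92 over n = 12 hours.
After batch 2: Gamma(α+S, β+n) = Gamma(113.4+92, 15.4+12) = Gamma(205.4, 27.4).
SD = √α/β = √205.4/27.4 = 0.5231.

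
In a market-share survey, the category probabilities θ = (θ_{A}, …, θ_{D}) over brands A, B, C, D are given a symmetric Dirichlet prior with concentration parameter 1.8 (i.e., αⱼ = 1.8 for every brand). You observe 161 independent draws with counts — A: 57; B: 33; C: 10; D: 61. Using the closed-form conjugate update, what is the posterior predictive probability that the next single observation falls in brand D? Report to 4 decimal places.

0.3734

The Dirichlet prior is conjugate to the Multinomial likelihood: each posterior αⱼ = prior αⱼ + observed count nⱼ.
Posterior concentration: (58.8, 34.8, 11.8, 62.8), total = 168.2.
P(next = D | data) = α_{D}/Σα = 0.3734.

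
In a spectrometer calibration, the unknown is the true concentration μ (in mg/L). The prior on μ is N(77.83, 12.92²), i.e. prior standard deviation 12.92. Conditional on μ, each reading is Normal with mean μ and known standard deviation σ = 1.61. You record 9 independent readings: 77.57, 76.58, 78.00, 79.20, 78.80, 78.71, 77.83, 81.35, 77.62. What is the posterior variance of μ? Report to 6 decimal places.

0.287515

For Normal data with known variance σ², a Normal(μ₀, σ₀²) prior on μ is conjugate. Posterior precision = 1/σ₀² + n/σ²; posterior mean is the precision-weighted average of μ₀ and x̄.
σ₀² = 12.92² = 166.9264, σ² = 1.61² = 2.5921; σ² + n·σ₀² = 2.5921 + 9·166.9264 = 1504.9297.
Posterior precision = 1/σ₀² + n/σ² = 1/166.9264 + 9/2.5921 = (σ² + n·σ₀²)/(σ₀²σ²) = 1504.9297/(166.9264·2.5921); posterior variance σₙ² = σ₀²σ²/(σ² + n·σ₀²) = 166.9264·2.5921/1504.9297 = 0.287515.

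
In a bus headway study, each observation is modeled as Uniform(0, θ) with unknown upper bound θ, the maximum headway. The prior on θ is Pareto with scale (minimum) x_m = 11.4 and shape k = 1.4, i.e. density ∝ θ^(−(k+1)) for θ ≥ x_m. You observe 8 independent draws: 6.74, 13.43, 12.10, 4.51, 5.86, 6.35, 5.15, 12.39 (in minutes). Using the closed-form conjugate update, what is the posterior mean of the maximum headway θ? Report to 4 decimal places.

A Pareto(scale x_m, shape k) prior on the upper bound θ of Uniform(0, θ) is conjugate: posterior is Pareto(max(x_m, max xᵢ), k + n).
Sample maximum = 13.43; prior scale x_m = 11.4 → posterior scale = max = 13.43.
Posterior shape = 1.4 + 8 = 9.4.
E[θ|data] = k·x_m/(k−1) = 9.4·13.43/8.4 = 15.0288.

15.0288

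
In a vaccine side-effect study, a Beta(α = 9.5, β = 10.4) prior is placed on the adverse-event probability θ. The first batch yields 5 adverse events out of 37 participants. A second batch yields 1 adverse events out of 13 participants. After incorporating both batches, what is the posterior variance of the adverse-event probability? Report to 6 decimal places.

0.002434

The Beta prior is conjugate to a Binomial/Bernoulli likelihood; the update adds successes to α and failures to β.
After batch 1: Beta(9.5+5, 10.4+32) = Beta(14.5, 42.4).
After batch 2: Beta(14.5+1, 42.4+12) = Beta(15.5, 54.4).
Var = αβ/((α+β)²(α+β+1)) = 15.5·54.4/(69.9²·70.9) = 0.002434.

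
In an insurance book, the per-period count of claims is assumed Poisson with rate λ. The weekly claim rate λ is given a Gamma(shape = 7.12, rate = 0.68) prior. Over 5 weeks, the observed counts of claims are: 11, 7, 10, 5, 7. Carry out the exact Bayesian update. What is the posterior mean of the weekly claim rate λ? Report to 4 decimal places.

With a Gamma(shape α, rate β) prior, the Poisson likelihood is conjugate: the posterior is Gamma(α + ΣXᵢ, β + n).
Sum of counts S = 40 over n = 5 weeks.
Posterior: Gamma(α+S, β+n) = Gamma(7.12+40, 0.68+5) = Gamma(47.12, 5.68).
Posterior mean = α/β = 47.12/5.68 = 8.2958.

8.2958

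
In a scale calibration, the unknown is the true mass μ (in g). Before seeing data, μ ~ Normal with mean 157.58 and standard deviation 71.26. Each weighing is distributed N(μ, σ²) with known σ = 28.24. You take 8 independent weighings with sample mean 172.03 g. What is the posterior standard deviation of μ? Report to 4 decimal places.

9.8878

For Normal data with known variance σ², a Normal(μ₀, σ₀²) prior on μ is conjugate. Posterior precision = 1/σ₀² + n/σ²; posterior mean is the precision-weighted average of μ₀ and x̄.
σ₀² = 71.26² = 5077.9876, σ² = 28.24² = 797.4976; σ² + n·σ₀² = 797.4976 + 8·5077.9876 = 41421.3984.
Posterior precision = 1/σ₀² + n/σ² = 1/5077.9876 + 8/797.4976 = (σ² + n·σ₀²)/(σ₀²σ²) = 41421.3984/(5077.9876·797.4976); posterior variance σₙ² = σ₀²σ²/(σ² + n·σ₀²) = 5077.9876·797.4976/41421.3984 = 97.767895.
Posterior SD = √σₙ² = √(5077.9876·797.4976/41421.3984) = 9.8878.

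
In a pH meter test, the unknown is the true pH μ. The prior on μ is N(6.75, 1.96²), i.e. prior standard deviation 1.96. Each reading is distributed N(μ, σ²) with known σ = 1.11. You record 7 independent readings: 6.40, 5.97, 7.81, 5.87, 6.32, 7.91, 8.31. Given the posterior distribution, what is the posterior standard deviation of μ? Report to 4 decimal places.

0.4102

For Normal data with known variance σ², a Normal(μ₀, σ₀²) prior on μ is conjugate. Posterior precision = 1/σ₀² + n/σ²; posterior mean is the precision-weighted average of μ₀ and x̄.
σ₀² = 1.96² = 3.8416, σ² = 1.11² = 1.2321; σ² + n·σ₀² = 1.2321 + 7·3.8416 = 28.1233.
Posterior precision = 1/σ₀² + n/σ² = 1/3.8416 + 7/1.2321 = (σ² + n·σ₀²)/(σ₀²σ²) = 28.1233/(3.8416·1.2321); posterior variance σₙ² = σ₀²σ²/(σ² + n·σ₀²) = 3.8416·1.2321/28.1233 = 0.168303.
Posterior SD = √σₙ² = √(3.8416·1.2321/28.1233) = 0.4102.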